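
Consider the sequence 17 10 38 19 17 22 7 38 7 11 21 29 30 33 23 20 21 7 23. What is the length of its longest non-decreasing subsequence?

7

Scanning left to right, the best length ending at each element is: 17→1, 10→1, 38→2, 19→2, 17→2, 22→3, 7→1, 38→4, 7→2, 11→3, 21→4, 29→5, 30→6, 33→7, 23→5, 20→4, 21→5, 7→3, 23→6.
So the longest non-decreasing subsequence has length 7, e.g. 7, 7, 11, 21, 29, 30, 33.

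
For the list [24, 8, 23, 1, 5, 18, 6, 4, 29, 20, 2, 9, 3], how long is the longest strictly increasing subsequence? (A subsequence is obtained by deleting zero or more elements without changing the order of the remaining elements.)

Let dp[i] be the longest increasing subsequence ending at position i. Then dp = [1, 1, 2, 1, 2, 3, 3, 2, 4, 4, 2, 4, 3].
The maximum is 4; one witness is 1, 5, 18, 29 at positions 4,5,6,9.

4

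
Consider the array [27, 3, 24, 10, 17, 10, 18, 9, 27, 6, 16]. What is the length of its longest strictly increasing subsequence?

5

One longest increasing subsequence is 3, 10, 17, 18, 27 (positions 2,4,5,7,9), of length 5; no longer one exists.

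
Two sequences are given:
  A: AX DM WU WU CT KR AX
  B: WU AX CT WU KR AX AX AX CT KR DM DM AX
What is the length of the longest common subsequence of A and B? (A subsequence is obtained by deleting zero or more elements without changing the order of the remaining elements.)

A longest common subsequence is AX, WU, CT, KR, AX (length 5); the LCS DP confirms no longer common subsequence exists.

5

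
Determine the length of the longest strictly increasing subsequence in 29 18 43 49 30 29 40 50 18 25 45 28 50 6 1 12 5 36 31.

5

Let dp[i] be the longest increasing subsequence ending at position i. Then dp = [1, 1, 2, 3, 2, 2, 3, 4, 1, 2, 4, 3, 5, 1, 1, 2, 2, 4, 4].
The maximum is 5; one witness is 29, 30, 40, 45, 50 at positions 1,5,7,11,13.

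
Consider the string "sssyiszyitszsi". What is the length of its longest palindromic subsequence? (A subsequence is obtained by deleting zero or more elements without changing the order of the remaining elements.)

One longest palindromic subsequence is iszszsi (positions 5,6,7,11,12,13,14); it reads the same forward and backward, and the interval DP gives dp[1][14] = 7.

7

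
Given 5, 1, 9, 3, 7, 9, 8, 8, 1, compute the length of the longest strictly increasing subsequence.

Let dp[i] be the longest increasing subsequence ending at position i. Then dp = [1, 1, 2, 2, 3, 4, 4, 4, 1].
The maximum is 4; one witness is 1, 3, 7, 9 at positions 2,4,5,6.

4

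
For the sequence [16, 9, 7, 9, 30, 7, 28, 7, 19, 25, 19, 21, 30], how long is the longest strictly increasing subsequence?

One longest increasing subsequence is 7, 9, 19, 25, 30 (positions 3,4,9,10,13), of length 5; no longer one exists.

5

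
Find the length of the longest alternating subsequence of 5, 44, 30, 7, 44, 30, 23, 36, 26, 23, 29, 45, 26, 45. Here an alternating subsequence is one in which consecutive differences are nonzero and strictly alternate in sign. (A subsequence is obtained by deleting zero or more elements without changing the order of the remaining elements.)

10

Track the best alternating length ending on an up-step vs a down-step at each position: up/down = 1/1, 2/1, 2/3, 2/3, 4/1, 4/5, 4/5, 6/5, 6/7, 4/7, 8/7, 8/1, 8/9, 10/1.
The maximum over both is 10; one such subsequence is 5, 44, 30, 44, 30, 36, 26, 29, 26, 45.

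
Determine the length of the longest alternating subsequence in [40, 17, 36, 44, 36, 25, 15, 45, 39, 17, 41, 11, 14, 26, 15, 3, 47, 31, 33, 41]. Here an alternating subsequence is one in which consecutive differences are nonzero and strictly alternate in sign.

13

Track the best alternating length ending on an up-step vs a down-step at each position: up/down = 1/1, 1/2, 3/2, 3/1, 3/4, 3/4, 1/4, 5/1, 5/6, 5/6, 7/6, 1/8, 9/8, 9/8, 9/10, 1/10, 11/1, 11/12, 13/12, 13/12.
The maximum over both is 13; one such subsequence is 40, 17, 44, 36, 45, 39, 41, 11, 26, 15, 47, 31, 33.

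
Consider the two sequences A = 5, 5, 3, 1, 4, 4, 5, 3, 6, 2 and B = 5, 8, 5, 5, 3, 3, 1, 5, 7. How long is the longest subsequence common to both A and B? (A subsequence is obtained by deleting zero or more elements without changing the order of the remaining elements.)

A longest common subsequence is 5, 5, 3, 1, 5 (length 5); the LCS DP confirms no longer common subsequence exists.

5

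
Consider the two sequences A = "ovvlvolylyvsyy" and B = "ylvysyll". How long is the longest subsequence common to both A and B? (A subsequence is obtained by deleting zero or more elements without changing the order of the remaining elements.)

A longest common subsequence is lvysy (length 5); the LCS DP confirms no longer common subsequence exists.

5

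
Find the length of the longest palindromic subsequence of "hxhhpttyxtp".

One longest palindromic subsequence is ptxtp (positions 5,6,9,10,11); it reads the same forward and backward, and the interval DP gives dp[1][11] = 5.

5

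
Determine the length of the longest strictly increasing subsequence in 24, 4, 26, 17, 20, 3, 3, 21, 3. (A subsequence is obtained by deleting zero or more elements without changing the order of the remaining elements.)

Scanning left to right, the best length ending at each element is: 24→1, 4→1, 26→2, 17→2, 20→3, 3→1, 3→1, 21→4, 3→1.
So the longest increasing subsequence has length 4, e.g. 4, 17, 20, 21.

4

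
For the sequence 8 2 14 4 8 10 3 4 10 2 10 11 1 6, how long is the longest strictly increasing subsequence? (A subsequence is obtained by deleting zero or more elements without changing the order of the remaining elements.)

One longest increasing subsequence is 2, 4, 8, 10, 11 (positions 2,4,5,6,12), of length 5; no longer one exists.

5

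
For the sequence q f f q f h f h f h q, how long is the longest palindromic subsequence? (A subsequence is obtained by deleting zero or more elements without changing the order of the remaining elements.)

7

Using dp[i][j] = 2 + dp[i+1][j−1] if the ends match, else max(dp[i+1][j], dp[i][j−1]):
dp[1][11] = 7. A witness is qhfhfhq at positions 1,6,7,8,9,10,11.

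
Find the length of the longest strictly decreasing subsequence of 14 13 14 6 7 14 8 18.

Scanning left to right, the best length ending at each element is: 14→1, 13→2, 14→1, 6→3, 7→3, 14→1, 8→3, 18→1.
So the longest decreasing subsequence has length 3, e.g. 14, 13, 6.

3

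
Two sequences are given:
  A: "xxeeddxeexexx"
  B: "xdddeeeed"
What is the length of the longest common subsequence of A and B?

Backtracking the LCS table gives one alignment: x (A1,B1) → d (A5,B3) → d (A6,B4) → e (A8,B6) → e (A9,B7) → e (A11,B8).
So the longest common subsequence has length 6.

6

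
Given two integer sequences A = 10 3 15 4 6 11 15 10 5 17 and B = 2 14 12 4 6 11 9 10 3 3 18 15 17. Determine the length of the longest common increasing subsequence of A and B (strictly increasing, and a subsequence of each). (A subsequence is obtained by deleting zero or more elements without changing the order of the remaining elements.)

For each value that appears in both, track the longest common increasing run ending there.
The best achievable length is 5; one witness is 4, 6, 11, 15, 17 (A-positions 4,5,6,7,10, B-positions 4,5,6,12,13).

5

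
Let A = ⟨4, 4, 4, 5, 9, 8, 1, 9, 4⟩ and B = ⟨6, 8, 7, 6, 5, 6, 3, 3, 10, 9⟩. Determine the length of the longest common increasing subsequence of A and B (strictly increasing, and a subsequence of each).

2

A longest common strictly increasing subsequence is 5, 9 (length 2); it appears in order in both A and B, and no longer such subsequence exists.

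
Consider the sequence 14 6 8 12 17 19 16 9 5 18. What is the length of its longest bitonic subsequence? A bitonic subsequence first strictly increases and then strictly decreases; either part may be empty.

Let inc[i] be the LIS ending at i and dec[i] the longest strictly decreasing subsequence starting at i. inc = [1, 1, 2, 3, 4, 5, 4, 3, 1, 5], dec = [4, 2, 2, 3, 4, 4, 3, 2, 1, 1].
max_i inc[i]+dec[i]−1 = 8, with one witness 6, 8, 12, 17, 19, 16, 9, 5.

8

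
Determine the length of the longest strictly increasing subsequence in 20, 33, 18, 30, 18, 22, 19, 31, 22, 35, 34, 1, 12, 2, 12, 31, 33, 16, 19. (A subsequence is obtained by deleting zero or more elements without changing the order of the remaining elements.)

5

One longest increasing subsequence is 18, 19, 22, 31, 33 (positions 3,7,9,16,17), of length 5; no longer one exists.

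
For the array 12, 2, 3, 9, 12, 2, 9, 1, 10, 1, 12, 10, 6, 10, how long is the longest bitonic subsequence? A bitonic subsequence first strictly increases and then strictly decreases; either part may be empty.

Let inc[i] be the LIS ending at i and dec[i] the longest strictly decreasing subsequence starting at i. inc = [1, 1, 2, 3, 4, 1, 3, 1, 4, 1, 5, 4, 3, 4], dec = [4, 2, 3, 3, 3, 2, 2, 1, 2, 1, 3, 2, 1, 1].
max_i inc[i]+dec[i]−1 = 7, with one witness 2, 3, 9, 10, 12, 10, 6.

7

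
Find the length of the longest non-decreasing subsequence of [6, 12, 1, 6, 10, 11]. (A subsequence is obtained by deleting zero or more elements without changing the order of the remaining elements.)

Let dp[i] be the longest non-decreasing subsequence ending at position i. Then dp = [1, 2, 1, 2, 3, 4].
The maximum is 4; one witness is 6, 6, 10, 11 at positions 1,4,5,6.

4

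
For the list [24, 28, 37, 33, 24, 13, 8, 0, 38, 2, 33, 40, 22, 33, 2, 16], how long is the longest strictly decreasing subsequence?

6

Scanning left to right, the best length ending at each element is: 24→1, 28→1, 37→1, 33→2, 24→3, 13→4, 8→5, 0→6, 38→1, 2→6, 33→2, 40→1, 22→4, 33→2, 2→6, 16→5.
So the longest decreasing subsequence has length 6, e.g. 37, 33, 24, 13, 8, 0.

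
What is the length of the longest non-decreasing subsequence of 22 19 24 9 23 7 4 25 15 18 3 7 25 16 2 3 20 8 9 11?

5

Scanning left to right, the best length ending at each element is: 22→1, 19→1, 24→2, 9→1, 23→2, 7→1, 4→1, 25→3, 15→2, 18→3, 3→1, 7→2, 25→4, 16→3, 2→1, 3→2, 20→4, 8→3, 9→4, 11→5.
So the longest non-decreasing subsequence has length 5, e.g. 7, 7, 8, 9, 11.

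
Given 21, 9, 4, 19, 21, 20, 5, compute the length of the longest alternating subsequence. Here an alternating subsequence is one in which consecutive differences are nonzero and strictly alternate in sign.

4

A longest alternating subsequence is 21, 9, 21, 20 (positions 1,2,5,6); its 3 consecutive differences strictly alternate in sign, and length 4 is optimal.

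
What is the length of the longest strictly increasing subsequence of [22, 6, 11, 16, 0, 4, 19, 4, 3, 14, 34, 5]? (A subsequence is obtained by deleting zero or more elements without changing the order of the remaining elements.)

Scanning left to right, the best length ending at each element is: 22→1, 6→1, 11→2, 16→3, 0→1, 4→2, 19→4, 4→2, 3→2, 14→3, 34→5, 5→3.
So the longest increasing subsequence has length 5, e.g. 6, 11, 16, 19, 34.

5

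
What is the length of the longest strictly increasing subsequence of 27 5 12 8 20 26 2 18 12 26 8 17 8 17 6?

Let dp[i] be the longest increasing subsequence ending at position i. Then dp = [1, 1, 2, 2, 3, 4, 1, 3, 3, 4, 2, 4, 2, 4, 2].
The maximum is 4; one witness is 5, 12, 20, 26 at positions 2,3,5,6.

4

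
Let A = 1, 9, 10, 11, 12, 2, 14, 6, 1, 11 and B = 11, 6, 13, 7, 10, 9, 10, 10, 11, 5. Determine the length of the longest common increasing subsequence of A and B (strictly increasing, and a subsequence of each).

A longest common strictly increasing subsequence is 9, 10, 11 (length 3); it appears in order in both A and B, and no longer such subsequence exists.

3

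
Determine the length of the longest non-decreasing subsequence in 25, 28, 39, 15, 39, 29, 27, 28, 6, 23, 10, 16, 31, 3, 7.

4

Scanning left to right, the best length ending at each element is: 25→1, 28→2, 39→3, 15→1, 39→4, 29→3, 27→2, 28→3, 6→1, 23→2, 10→2, 16→3, 31→4, 3→1, 7→2.
So the longest non-decreasing subsequence has length 4, e.g. 25, 28, 39, 39.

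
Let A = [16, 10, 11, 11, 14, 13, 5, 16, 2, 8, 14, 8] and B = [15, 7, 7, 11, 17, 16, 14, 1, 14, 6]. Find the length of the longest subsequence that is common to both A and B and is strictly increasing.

2

For each value that appears in both, track the longest common increasing run ending there.
The best achievable length is 2; one witness is 11, 16 (A-positions 3,8, B-positions 4,6).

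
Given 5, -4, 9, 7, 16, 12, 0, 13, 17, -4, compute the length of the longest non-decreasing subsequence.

5

Scanning left to right, the best length ending at each element is: 5→1, -4→1, 9→2, 7→2, 16→3, 12→3, 0→2, 13→4, 17→5, -4→2.
So the longest non-decreasing subsequence has length 5, e.g. 5, 9, 12, 13, 17.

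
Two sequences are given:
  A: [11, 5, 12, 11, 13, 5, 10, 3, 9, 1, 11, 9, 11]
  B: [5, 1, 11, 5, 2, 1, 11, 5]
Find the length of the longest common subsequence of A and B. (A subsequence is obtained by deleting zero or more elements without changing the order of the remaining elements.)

5

A longest common subsequence is 5, 11, 5, 1, 11 (length 5); the LCS DP confirms no longer common subsequence exists.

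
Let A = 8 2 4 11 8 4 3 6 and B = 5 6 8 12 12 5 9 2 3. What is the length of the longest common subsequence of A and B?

3

Backtracking the LCS table gives one alignment: 8 (A1,B3) → 2 (A2,B8) → 3 (A7,B9).
So the longest common subsequence has length 3.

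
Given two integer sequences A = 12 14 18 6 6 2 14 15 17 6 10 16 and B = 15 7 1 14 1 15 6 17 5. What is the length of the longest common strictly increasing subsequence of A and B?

A longest common strictly increasing subsequence is 14, 15, 17 (length 3); it appears in order in both A and B, and no longer such subsequence exists.

3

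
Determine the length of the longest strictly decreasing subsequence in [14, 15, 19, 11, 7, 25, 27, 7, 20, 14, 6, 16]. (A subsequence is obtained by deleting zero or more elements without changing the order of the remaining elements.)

4

Let dp[i] be the longest decreasing subsequence ending at position i. Then dp = [1, 1, 1, 2, 3, 1, 1, 3, 2, 3, 4, 3].
The maximum is 4; one witness is 14, 11, 7, 6 at positions 1,4,5,11.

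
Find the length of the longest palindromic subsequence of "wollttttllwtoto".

10

Using dp[i][j] = 2 + dp[i+1][j−1] if the ends match, else max(dp[i+1][j], dp[i][j−1]):
dp[1][15] = 10. A witness is ollttttllo at positions 2,3,4,5,6,7,8,9,10,15.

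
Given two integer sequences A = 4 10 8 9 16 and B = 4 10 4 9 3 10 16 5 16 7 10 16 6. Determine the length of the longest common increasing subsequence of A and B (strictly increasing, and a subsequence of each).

3

A longest common strictly increasing subsequence is 4, 10, 16 (length 3); it appears in order in both A and B, and no longer such subsequence exists.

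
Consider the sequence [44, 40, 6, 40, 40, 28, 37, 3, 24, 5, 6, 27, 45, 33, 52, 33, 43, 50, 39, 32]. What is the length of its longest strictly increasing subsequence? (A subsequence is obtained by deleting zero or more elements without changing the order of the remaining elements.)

One longest increasing subsequence is 3, 5, 6, 27, 33, 43, 50 (positions 8,10,11,12,14,17,18), of length 7; no longer one exists.

7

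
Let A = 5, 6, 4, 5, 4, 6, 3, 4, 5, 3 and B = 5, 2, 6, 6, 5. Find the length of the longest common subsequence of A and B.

4

A longest common subsequence is 5, 6, 6, 5 (length 4); the LCS DP confirms no longer common subsequence exists.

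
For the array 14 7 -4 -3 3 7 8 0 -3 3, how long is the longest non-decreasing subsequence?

Scanning left to right, the best length ending at each element is: 14→1, 7→1, -4→1, -3→2, 3→3, 7→4, 8→5, 0→3, -3→3, 3→4.
So the longest non-decreasing subsequence has length 5, e.g. -4, -3, 3, 7, 8.

5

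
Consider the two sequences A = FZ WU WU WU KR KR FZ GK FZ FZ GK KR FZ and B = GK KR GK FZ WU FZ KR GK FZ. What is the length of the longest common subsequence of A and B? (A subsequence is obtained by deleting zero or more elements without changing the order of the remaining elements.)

A longest common subsequence is KR, GK, FZ, FZ, GK, FZ (length 6); the LCS DP confirms no longer common subsequence exists.

6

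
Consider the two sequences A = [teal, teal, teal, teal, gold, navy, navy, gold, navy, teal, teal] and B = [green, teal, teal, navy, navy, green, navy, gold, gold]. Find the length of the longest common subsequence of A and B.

5

A longest common subsequence is teal, teal, navy, navy, gold (length 5); the LCS DP confirms no longer common subsequence exists.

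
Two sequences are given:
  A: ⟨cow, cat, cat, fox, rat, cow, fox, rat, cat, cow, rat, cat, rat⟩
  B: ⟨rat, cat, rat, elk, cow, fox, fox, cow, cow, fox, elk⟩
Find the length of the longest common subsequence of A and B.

Backtracking the LCS table gives one alignment: cat (A3,B2) → rat (A5,B3) → cow (A6,B5) → fox (A7,B7) → cow (A10,B9).
So the longest common subsequence has length 5.

5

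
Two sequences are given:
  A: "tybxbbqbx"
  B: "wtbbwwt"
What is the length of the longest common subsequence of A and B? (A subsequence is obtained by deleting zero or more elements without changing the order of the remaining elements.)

3

Backtracking the LCS table gives one alignment: t (A1,B2) → b (A3,B3) → b (A5,B4).
So the longest common subsequence has length 3.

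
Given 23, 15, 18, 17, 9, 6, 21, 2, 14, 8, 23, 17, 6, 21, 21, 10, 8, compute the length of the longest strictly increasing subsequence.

4

Let dp[i] be the longest increasing subsequence ending at position i. Then dp = [1, 1, 2, 2, 1, 1, 3, 1, 2, 2, 4, 3, 2, 4, 4, 3, 3].
The maximum is 4; one witness is 15, 18, 21, 23 at positions 2,3,7,11.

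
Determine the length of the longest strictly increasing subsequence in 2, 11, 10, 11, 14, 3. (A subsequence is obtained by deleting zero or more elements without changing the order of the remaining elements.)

4

Scanning left to right, the best length ending at each element is: 2→1, 11→2, 10→2, 11→3, 14→4, 3→2.
So the longest increasing subsequence has length 4, e.g. 2, 10, 11, 14.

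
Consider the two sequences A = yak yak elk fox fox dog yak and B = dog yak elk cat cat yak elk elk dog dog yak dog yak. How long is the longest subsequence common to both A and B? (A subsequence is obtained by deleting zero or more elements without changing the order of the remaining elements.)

5

A longest common subsequence is yak, yak, elk, dog, yak (length 5); the LCS DP confirms no longer common subsequence exists.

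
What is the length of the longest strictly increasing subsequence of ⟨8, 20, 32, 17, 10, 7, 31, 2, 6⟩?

One longest increasing subsequence is 8, 20, 32 (positions 1,2,3), of length 3; no longer one exists.

3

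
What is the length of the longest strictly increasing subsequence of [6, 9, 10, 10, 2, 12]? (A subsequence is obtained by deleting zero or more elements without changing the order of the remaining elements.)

One longest increasing subsequence is 6, 9, 10, 12 (positions 1,2,3,6), of length 4; no longer one exists.

4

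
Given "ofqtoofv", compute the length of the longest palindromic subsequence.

Using dp[i][j] = 2 + dp[i+1][j−1] if the ends match, else max(dp[i+1][j], dp[i][j−1]):
dp[1][8] = 4. A witness is foof at positions 2,5,6,7.

4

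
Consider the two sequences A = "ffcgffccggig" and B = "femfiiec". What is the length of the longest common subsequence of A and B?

A longest common subsequence is ffc (length 3); the LCS DP confirms no longer common subsequence exists.

3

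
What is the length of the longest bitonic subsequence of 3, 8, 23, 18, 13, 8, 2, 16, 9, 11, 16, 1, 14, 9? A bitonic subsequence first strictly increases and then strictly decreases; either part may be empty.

One longest bitonic subsequence is 3, 8, 23, 18, 13, 8, 2, 1 (positions 1,2,3,4,5,6,7,12): it rises to 23 then falls. Length 8 is optimal.

8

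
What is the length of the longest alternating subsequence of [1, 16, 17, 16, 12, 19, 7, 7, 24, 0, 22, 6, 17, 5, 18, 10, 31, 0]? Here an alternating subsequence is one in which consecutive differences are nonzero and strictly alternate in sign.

Track the best alternating length ending on an up-step vs a down-step at each position: up/down = 1/1, 2/1, 2/1, 2/3, 2/3, 4/1, 2/5, 2/5, 6/1, 1/7, 8/7, 8/9, 10/9, 8/11, 12/9, 12/13, 14/1, 1/15.
The maximum over both is 15; one such subsequence is 1, 17, 16, 19, 7, 24, 0, 22, 6, 17, 5, 18, 10, 31, 0.

15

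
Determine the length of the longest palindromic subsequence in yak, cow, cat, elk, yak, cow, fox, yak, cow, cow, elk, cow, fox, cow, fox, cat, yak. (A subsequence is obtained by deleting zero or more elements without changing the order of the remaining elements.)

Using dp[i][j] = 2 + dp[i+1][j−1] if the ends match, else max(dp[i+1][j], dp[i][j−1]):
dp[1][17] = 11. A witness is yak cat fox cow cow elk cow cow fox cat yak at positions 1,3,7,9,10,11,12,14,15,16,17.

11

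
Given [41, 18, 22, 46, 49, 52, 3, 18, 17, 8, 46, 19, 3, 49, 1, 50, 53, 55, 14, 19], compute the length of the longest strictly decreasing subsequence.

7

Scanning left to right, the best length ending at each element is: 41→1, 18→2, 22→2, 46→1, 49→1, 52→1, 3→3, 18→3, 17→4, 8→5, 46→2, 19→3, 3→6, 49→2, 1→7, 50→2, 53→1, 55→1, 14→5, 19→3.
So the longest decreasing subsequence has length 7, e.g. 41, 22, 18, 17, 8, 3, 1.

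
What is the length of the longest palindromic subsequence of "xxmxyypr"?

Using dp[i][j] = 2 + dp[i+1][j−1] if the ends match, else max(dp[i+1][j], dp[i][j−1]):
dp[1][8] = 3. A witness is xmx at positions 2,3,4.

3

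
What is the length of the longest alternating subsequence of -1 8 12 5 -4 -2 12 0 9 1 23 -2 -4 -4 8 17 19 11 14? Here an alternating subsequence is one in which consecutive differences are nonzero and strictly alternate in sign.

12

A longest alternating subsequence is -1, 8, 5, 12, 0, 9, 1, 23, -2, 17, 11, 14 (positions 1,2,4,7,8,9,10,11,12,16,18,19); its 11 consecutive differences strictly alternate in sign, and length 12 is optimal.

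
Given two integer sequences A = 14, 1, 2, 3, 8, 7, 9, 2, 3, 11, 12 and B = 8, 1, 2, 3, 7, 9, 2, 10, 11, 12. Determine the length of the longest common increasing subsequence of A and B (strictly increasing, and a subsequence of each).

For each value that appears in both, track the longest common increasing run ending there.
The best achievable length is 7; one witness is 1, 2, 3, 7, 9, 11, 12 (A-positions 2,3,4,6,7,10,11, B-positions 2,3,4,5,6,9,10).

7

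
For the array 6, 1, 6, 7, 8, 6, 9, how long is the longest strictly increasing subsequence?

Scanning left to right, the best length ending at each element is: 6→1, 1→1, 6→2, 7→3, 8→4, 6→2, 9→5.
So the longest increasing subsequence has length 5, e.g. 1, 6, 7, 8, 9.

5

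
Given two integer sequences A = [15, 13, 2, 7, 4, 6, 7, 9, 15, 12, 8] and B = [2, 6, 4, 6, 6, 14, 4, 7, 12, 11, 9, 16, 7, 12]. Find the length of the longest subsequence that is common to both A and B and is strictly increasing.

6

A longest common strictly increasing subsequence is 2, 4, 6, 7, 9, 12 (length 6); it appears in order in both A and B, and no longer such subsequence exists.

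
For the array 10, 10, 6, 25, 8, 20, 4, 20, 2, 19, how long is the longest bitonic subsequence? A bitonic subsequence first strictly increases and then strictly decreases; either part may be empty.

5

One longest bitonic subsequence is 10, 25, 20, 4, 2 (positions 1,4,6,7,9): it rises to 25 then falls. Length 5 is optimal.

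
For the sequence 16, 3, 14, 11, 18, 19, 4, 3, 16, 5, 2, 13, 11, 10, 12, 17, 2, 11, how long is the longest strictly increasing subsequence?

One longest increasing subsequence is 3, 4, 5, 11, 12, 17 (positions 2,7,10,13,15,16), of length 6; no longer one exists.

6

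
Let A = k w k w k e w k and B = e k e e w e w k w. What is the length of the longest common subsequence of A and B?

Backtracking the LCS table gives one alignment: k (A1,B2) → w (A2,B5) → w (A4,B7) → k (A5,B8) → w (A7,B9).
So the longest common subsequence has length 5.

5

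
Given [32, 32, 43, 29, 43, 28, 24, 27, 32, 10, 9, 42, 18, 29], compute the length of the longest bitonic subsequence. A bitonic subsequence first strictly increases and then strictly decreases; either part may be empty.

7

One longest bitonic subsequence is 32, 43, 29, 28, 27, 10, 9 (positions 1,3,4,6,8,10,11): it rises to 43 then falls. Length 7 is optimal.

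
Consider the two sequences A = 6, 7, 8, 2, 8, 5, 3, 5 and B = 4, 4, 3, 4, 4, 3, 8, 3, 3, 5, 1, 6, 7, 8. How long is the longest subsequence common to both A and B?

3

A longest common subsequence is 6, 7, 8 (length 3); the LCS DP confirms no longer common subsequence exists.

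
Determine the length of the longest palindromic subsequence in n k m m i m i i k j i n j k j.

7

One longest palindromic subsequence is nkiiikn (positions 1,2,5,7,8,9,12); it reads the same forward and backward, and the interval DP gives dp[1][15] = 7.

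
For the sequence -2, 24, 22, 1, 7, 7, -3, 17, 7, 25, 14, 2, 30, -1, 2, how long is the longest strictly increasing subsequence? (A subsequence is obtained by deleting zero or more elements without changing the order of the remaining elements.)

Let dp[i] be the longest increasing subsequence ending at position i. Then dp = [1, 2, 2, 2, 3, 3, 1, 4, 3, 5, 4, 3, 6, 2, 3].
The maximum is 6; one witness is -2, 1, 7, 17, 25, 30 at positions 1,4,5,8,10,13.

6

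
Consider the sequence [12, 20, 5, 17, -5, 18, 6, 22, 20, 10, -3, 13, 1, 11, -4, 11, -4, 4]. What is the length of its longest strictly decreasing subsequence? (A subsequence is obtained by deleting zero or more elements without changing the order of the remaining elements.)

Let dp[i] be the longest decreasing subsequence ending at position i. Then dp = [1, 1, 2, 2, 3, 2, 3, 1, 2, 3, 4, 3, 4, 4, 5, 4, 5, 5].
The maximum is 5; one witness is 20, 17, 6, -3, -4 at positions 2,4,7,11,15.

5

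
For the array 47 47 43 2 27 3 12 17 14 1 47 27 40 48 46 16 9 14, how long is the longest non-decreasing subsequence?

One longest non-decreasing subsequence is 2, 3, 12, 17, 27, 40, 48 (positions 4,6,7,8,12,13,14), of length 7; no longer one exists.

7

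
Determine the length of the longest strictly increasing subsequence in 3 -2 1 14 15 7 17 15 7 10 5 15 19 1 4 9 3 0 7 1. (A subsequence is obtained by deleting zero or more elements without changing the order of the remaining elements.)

One longest increasing subsequence is -2, 1, 14, 15, 17, 19 (positions 2,3,4,5,7,13), of length 6; no longer one exists.

6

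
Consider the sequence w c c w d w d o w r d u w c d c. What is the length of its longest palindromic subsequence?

Using dp[i][j] = 2 + dp[i+1][j−1] if the ends match, else max(dp[i+1][j], dp[i][j−1]):
dp[1][16] = 11. A witness is ccwdwowdwcc at positions 2,3,4,5,6,8,9,11,13,14,16.

11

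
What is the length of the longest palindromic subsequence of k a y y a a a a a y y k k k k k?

Using dp[i][j] = 2 + dp[i+1][j−1] if the ends match, else max(dp[i+1][j], dp[i][j−1]):
dp[1][16] = 11. A witness is kyyaaaaayyk at positions 1,3,4,5,6,7,8,9,10,11,16.

11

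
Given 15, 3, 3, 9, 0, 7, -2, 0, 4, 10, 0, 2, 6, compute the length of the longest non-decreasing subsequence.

Let dp[i] be the longest non-decreasing subsequence ending at position i. Then dp = [1, 1, 2, 3, 1, 3, 1, 2, 3, 4, 3, 4, 5].
The maximum is 5; one witness is 0, 0, 0, 2, 6 at positions 5,8,11,12,13.

5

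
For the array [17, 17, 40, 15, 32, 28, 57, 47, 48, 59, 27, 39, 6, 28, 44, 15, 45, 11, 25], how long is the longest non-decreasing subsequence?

6

Let dp[i] be the longest non-decreasing subsequence ending at position i. Then dp = [1, 2, 3, 1, 3, 3, 4, 4, 5, 6, 3, 4, 1, 4, 5, 2, 6, 2, 3].
The maximum is 6; one witness is 17, 17, 40, 47, 48, 59 at positions 1,2,3,8,9,10.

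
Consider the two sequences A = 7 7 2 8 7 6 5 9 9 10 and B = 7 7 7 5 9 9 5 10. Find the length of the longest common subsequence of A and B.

7

A longest common subsequence is 7, 7, 7, 5, 9, 9, 10 (length 7); the LCS DP confirms no longer common subsequence exists.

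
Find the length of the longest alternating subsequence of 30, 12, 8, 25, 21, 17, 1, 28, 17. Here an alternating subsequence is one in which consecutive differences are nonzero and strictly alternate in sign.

6

A longest alternating subsequence is 30, 12, 25, 21, 28, 17 (positions 1,2,4,5,8,9); its 5 consecutive differences strictly alternate in sign, and length 6 is optimal.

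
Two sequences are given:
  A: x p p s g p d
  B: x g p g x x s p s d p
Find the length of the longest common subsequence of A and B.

5

Backtracking the LCS table gives one alignment: x (A1,B1) → p (A2,B3) → p (A3,B8) → s (A4,B9) → p (A6,B11).
So the longest common subsequence has length 5.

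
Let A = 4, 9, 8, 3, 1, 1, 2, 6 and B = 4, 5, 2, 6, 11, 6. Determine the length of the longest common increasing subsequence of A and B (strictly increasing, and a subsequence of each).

For each value that appears in both, track the longest common increasing run ending there.
The best achievable length is 2; one witness is 4, 6 (A-positions 1,8, B-positions 1,4).

2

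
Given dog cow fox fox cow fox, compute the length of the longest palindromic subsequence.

4

One longest palindromic subsequence is cow fox fox cow (positions 2,3,4,5); it reads the same forward and backward, and the interval DP gives dp[1][6] = 4.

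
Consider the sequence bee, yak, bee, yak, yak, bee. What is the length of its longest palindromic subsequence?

5

One longest palindromic subsequence is bee yak yak yak bee (positions 1,2,4,5,6); it reads the same forward and backward, and the interval DP gives dp[1][6] = 5.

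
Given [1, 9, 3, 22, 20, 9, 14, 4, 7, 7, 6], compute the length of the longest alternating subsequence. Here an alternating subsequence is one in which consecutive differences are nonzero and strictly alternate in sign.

9

Track the best alternating length ending on an up-step vs a down-step at each position: up/down = 1/1, 2/1, 2/3, 4/1, 4/5, 4/5, 6/5, 4/7, 8/7, 8/7, 8/9.
The maximum over both is 9; one such subsequence is 1, 9, 3, 22, 9, 14, 4, 7, 6.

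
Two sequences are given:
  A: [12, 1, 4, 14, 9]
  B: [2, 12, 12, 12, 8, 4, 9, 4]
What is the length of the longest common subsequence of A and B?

Backtracking the LCS table gives one alignment: 12 (A1,B4) → 4 (A3,B6) → 9 (A5,B7).
So the longest common subsequence has length 3.

3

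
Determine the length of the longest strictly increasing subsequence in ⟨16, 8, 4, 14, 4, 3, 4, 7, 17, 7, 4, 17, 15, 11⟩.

4

One longest increasing subsequence is 3, 4, 7, 17 (positions 6,7,8,9), of length 4; no longer one exists.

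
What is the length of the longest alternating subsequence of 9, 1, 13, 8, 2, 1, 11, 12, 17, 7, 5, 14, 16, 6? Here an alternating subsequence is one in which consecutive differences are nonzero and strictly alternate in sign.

Track the best alternating length ending on an up-step vs a down-step at each position: up/down = 1/1, 1/2, 3/1, 3/4, 3/4, 1/4, 5/4, 5/4, 5/1, 5/6, 5/6, 7/6, 7/6, 7/8.
The maximum over both is 8; one such subsequence is 9, 1, 13, 8, 11, 7, 14, 6.

8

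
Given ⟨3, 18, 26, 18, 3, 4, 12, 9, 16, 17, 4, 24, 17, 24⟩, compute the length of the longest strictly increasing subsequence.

6

Let dp[i] be the longest increasing subsequence ending at position i. Then dp = [1, 2, 3, 2, 1, 2, 3, 3, 4, 5, 2, 6, 5, 6].
The maximum is 6; one witness is 3, 4, 12, 16, 17, 24 at positions 1,6,7,9,10,12.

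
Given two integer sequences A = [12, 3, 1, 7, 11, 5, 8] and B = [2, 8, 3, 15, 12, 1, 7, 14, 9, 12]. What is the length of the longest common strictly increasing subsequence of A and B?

2

A longest common strictly increasing subsequence is 3, 7 (length 2); it appears in order in both A and B, and no longer such subsequence exists.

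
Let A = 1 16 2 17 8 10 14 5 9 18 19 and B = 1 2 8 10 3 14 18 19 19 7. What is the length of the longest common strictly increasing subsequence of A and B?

7

For each value that appears in both, track the longest common increasing run ending there.
The best achievable length is 7; one witness is 1, 2, 8, 10, 14, 18, 19 (A-positions 1,3,5,6,7,10,11, B-positions 1,2,3,4,6,7,8).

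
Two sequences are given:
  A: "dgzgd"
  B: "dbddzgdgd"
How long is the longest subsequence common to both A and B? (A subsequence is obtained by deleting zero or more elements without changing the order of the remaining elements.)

A longest common subsequence is dggd (length 4); the LCS DP confirms no longer common subsequence exists.

4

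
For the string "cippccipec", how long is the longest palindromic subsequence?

Using dp[i][j] = 2 + dp[i+1][j−1] if the ends match, else max(dp[i+1][j], dp[i][j−1]):
dp[1][10] = 6. A witness is cpccpc at positions 1,4,5,6,8,10.

6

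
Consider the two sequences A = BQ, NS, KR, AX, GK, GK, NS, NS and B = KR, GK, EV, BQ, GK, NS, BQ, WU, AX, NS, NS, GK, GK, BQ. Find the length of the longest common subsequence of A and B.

5

Backtracking the LCS table gives one alignment: BQ (A1,B4) → NS (A2,B6) → AX (A4,B9) → GK (A5,B12) → GK (A6,B13).
So the longest common subsequence has length 5.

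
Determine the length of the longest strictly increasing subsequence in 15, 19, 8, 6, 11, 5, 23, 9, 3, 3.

3

Let dp[i] be the longest increasing subsequence ending at position i. Then dp = [1, 2, 1, 1, 2, 1, 3, 2, 1, 1].
The maximum is 3; one witness is 15, 19, 23 at positions 1,2,7.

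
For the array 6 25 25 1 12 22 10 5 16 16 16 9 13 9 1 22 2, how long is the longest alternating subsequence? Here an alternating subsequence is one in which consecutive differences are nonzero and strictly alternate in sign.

Track the best alternating length ending on an up-step vs a down-step at each position: up/down = 1/1, 2/1, 2/1, 1/3, 4/3, 4/3, 4/5, 4/5, 6/5, 6/5, 6/5, 6/7, 8/7, 6/9, 1/9, 10/3, 10/11.
The maximum over both is 11; one such subsequence is 6, 25, 1, 12, 10, 16, 9, 13, 9, 22, 2.

11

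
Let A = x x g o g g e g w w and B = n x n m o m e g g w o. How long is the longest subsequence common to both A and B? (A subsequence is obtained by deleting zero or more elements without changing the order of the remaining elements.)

5

A longest common subsequence is xoggw (length 5); the LCS DP confirms no longer common subsequence exists.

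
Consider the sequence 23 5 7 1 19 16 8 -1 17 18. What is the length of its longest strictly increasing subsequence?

5

Scanning left to right, the best length ending at each element is: 23→1, 5→1, 7→2, 1→1, 19→3, 16→3, 8→3, -1→1, 17→4, 18→5.
So the longest increasing subsequence has length 5, e.g. 5, 7, 16, 17, 18.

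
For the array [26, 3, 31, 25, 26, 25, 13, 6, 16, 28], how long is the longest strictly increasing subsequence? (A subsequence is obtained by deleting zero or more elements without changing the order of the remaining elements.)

4

Let dp[i] be the longest increasing subsequence ending at position i. Then dp = [1, 1, 2, 2, 3, 2, 2, 2, 3, 4].
The maximum is 4; one witness is 3, 25, 26, 28 at positions 2,4,5,10.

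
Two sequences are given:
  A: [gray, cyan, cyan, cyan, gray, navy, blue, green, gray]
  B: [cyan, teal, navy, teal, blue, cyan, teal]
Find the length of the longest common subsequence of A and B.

3

Backtracking the LCS table gives one alignment: cyan (A2,B1) → navy (A6,B3) → blue (A7,B5).
So the longest common subsequence has length 3.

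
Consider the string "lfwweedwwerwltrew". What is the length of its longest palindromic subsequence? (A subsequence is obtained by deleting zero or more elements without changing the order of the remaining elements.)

8

Using dp[i][j] = 2 + dp[i+1][j−1] if the ends match, else max(dp[i+1][j], dp[i][j−1]):
dp[1][17] = 8. A witness is weewweew at positions 3,5,6,8,9,10,16,17.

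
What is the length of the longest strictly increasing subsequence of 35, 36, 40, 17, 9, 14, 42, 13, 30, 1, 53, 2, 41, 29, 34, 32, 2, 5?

One longest increasing subsequence is 35, 36, 40, 42, 53 (positions 1,2,3,7,11), of length 5; no longer one exists.

5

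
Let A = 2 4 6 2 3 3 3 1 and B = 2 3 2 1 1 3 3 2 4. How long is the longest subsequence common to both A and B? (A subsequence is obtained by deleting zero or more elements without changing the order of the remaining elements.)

4

A longest common subsequence is 2, 2, 3, 3 (length 4); the LCS DP confirms no longer common subsequence exists.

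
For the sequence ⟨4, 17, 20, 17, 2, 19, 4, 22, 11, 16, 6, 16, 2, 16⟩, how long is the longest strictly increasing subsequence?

One longest increasing subsequence is 4, 17, 20, 22 (positions 1,2,3,8), of length 4; no longer one exists.

4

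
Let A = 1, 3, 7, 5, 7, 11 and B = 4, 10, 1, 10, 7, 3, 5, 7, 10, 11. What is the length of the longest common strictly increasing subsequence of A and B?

5

For each value that appears in both, track the longest common increasing run ending there.
The best achievable length is 5; one witness is 1, 3, 5, 7, 11 (A-positions 1,2,4,5,6, B-positions 3,6,7,8,10).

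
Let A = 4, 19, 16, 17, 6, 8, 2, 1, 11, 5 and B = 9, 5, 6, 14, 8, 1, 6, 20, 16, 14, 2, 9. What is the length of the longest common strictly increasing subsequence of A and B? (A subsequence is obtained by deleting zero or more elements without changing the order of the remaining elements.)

For each value that appears in both, track the longest common increasing run ending there.
The best achievable length is 2; one witness is 6, 8 (A-positions 5,6, B-positions 3,5).

2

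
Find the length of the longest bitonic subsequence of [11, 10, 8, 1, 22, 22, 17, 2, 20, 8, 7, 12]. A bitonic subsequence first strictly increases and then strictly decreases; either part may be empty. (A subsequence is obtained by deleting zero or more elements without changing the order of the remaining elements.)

5

Let inc[i] be the LIS ending at i and dec[i] the longest strictly decreasing subsequence starting at i. inc = [1, 1, 1, 1, 2, 2, 2, 2, 3, 3, 3, 4], dec = [4, 3, 2, 1, 4, 4, 3, 1, 3, 2, 1, 1].
max_i inc[i]+dec[i]−1 = 5, with one witness 11, 22, 20, 8, 7.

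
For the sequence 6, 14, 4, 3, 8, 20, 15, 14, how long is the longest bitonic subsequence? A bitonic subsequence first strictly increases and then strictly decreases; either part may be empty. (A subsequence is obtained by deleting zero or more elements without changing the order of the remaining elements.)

Let inc[i] be the LIS ending at i and dec[i] the longest strictly decreasing subsequence starting at i. inc = [1, 2, 1, 1, 2, 3, 3, 3], dec = [3, 3, 2, 1, 1, 3, 2, 1].
max_i inc[i]+dec[i]−1 = 5, with one witness 6, 14, 20, 15, 14.

5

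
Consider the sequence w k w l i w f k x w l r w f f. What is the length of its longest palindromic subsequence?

One longest palindromic subsequence is wlwxwlw (positions 3,4,6,9,10,11,13); it reads the same forward and backward, and the interval DP gives dp[1][15] = 7.

7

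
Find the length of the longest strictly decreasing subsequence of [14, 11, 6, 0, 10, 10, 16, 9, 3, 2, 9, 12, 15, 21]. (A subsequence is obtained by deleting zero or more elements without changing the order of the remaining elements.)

6

One longest decreasing subsequence is 14, 11, 10, 9, 3, 2 (positions 1,2,5,8,9,10), of length 6; no longer one exists.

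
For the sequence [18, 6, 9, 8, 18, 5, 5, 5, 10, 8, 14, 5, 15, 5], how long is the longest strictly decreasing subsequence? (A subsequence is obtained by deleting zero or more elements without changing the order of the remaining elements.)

Let dp[i] be the longest decreasing subsequence ending at position i. Then dp = [1, 2, 2, 3, 1, 4, 4, 4, 2, 3, 2, 4, 2, 4].
The maximum is 4; one witness is 18, 9, 8, 5 at positions 1,3,4,6.

4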